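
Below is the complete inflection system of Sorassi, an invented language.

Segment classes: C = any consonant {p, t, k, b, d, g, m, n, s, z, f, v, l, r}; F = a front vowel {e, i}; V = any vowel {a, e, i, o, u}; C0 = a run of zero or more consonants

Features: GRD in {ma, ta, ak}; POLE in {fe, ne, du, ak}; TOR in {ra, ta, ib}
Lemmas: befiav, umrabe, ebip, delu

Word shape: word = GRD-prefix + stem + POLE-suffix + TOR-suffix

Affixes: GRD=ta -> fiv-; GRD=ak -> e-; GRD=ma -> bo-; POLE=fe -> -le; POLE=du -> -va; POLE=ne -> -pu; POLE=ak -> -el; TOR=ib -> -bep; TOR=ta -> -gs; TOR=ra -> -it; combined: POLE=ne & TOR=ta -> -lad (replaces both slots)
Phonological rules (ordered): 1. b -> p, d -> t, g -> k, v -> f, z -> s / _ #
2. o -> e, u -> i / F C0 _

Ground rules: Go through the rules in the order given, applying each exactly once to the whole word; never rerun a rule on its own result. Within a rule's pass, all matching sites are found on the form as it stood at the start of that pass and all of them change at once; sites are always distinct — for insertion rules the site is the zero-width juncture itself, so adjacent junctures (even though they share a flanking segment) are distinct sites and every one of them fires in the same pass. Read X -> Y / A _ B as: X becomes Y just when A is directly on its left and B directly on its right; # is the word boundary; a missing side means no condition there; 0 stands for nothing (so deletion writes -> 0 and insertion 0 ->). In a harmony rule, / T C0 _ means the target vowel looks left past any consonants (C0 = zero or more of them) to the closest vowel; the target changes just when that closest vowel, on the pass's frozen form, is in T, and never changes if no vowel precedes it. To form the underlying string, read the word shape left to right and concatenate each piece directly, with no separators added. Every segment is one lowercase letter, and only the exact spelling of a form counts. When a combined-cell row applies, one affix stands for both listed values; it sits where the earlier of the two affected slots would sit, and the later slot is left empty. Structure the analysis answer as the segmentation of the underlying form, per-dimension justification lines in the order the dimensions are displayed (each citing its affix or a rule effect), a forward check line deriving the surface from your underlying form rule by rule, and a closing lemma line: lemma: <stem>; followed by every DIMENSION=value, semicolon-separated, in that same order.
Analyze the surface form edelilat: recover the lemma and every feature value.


underlying: e-delu-lad
GRD=ak - signalled by the affix e-
POLE=ne - signalled by the combined affix row
TOR=ta - signalled by the combined affix row
check: edelulad -> edelulat -> edelilat
lemma: delu; GRD=ak; POLE=ne; TOR=ta


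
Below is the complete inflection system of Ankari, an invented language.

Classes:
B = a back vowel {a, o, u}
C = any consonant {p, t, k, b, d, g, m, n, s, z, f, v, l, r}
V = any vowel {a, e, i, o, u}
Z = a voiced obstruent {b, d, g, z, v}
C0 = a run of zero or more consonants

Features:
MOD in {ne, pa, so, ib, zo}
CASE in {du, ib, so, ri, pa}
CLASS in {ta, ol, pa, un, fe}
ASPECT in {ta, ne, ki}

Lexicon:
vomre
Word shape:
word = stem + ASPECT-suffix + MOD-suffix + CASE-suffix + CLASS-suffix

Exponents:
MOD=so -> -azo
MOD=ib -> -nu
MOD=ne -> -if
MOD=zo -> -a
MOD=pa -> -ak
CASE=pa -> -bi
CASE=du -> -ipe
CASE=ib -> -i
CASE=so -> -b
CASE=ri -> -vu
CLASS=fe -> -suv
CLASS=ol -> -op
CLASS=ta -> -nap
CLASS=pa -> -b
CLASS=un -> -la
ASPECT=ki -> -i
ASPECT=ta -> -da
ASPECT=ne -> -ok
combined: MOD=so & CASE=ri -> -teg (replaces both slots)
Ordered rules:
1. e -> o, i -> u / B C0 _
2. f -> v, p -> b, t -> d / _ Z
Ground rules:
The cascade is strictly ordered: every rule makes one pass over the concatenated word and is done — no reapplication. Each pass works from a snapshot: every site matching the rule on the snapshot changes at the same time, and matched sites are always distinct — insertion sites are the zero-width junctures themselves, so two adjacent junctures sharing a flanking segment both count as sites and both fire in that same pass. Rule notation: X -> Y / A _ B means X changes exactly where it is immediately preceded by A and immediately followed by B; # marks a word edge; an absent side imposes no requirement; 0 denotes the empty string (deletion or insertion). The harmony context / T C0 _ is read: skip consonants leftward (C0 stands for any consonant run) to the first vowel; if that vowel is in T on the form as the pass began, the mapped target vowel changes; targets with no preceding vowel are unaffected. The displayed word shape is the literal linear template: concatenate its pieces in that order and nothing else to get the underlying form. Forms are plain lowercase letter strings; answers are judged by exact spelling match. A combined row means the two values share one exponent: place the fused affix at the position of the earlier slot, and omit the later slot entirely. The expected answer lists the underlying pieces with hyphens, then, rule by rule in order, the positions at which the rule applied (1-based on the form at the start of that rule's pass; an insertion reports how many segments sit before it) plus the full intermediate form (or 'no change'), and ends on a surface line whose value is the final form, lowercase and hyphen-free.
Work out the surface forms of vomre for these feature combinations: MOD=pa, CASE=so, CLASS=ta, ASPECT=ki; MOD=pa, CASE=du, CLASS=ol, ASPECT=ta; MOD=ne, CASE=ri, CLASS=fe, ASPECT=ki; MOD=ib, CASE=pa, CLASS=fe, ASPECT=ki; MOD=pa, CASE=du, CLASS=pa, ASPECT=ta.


cell MOD=pa, CASE=so, CLASS=ta, ASPECT=ki:
underlying: vomre-i-ak-b-nap
1. e -> o, i -> u / B C0 _: fires at position(s) 5: vomroiakbnap
2. f -> v, p -> b, t -> d / _ Z: no change
surface: vomroiakbnap

cell MOD=pa, CASE=du, CLASS=ol, ASPECT=ta:
underlying: vomre-da-ak-ipe-op
1. e -> o, i -> u / B C0 _: fires at position(s) 5, 10: vomrodaakupeop
2. f -> v, p -> b, t -> d / _ Z: no change
surface: vomrodaakupeop

cell MOD=ne, CASE=ri, CLASS=fe, ASPECT=ki:
underlying: vomre-i-if-vu-suv
1. e -> o, i -> u / B C0 _: fires at position(s) 5: vomroiifvusuv
2. f -> v, p -> b, t -> d / _ Z: fires at position(s) 8: vomroiivvusuv
surface: vomroiivvusuv

cell MOD=ib, CASE=pa, CLASS=fe, ASPECT=ki:
underlying: vomre-i-nu-bi-suv
1. e -> o, i -> u / B C0 _: fires at position(s) 5, 10: vomroinubusuv
2. f -> v, p -> b, t -> d / _ Z: no change
surface: vomroinubusuv

cell MOD=pa, CASE=du, CLASS=pa, ASPECT=ta:
underlying: vomre-da-ak-ipe-b
1. e -> o, i -> u / B C0 _: fires at position(s) 5, 10: vomrodaakupeb
2. f -> v, p -> b, t -> d / _ Z: no change
surface: vomrodaakupeb


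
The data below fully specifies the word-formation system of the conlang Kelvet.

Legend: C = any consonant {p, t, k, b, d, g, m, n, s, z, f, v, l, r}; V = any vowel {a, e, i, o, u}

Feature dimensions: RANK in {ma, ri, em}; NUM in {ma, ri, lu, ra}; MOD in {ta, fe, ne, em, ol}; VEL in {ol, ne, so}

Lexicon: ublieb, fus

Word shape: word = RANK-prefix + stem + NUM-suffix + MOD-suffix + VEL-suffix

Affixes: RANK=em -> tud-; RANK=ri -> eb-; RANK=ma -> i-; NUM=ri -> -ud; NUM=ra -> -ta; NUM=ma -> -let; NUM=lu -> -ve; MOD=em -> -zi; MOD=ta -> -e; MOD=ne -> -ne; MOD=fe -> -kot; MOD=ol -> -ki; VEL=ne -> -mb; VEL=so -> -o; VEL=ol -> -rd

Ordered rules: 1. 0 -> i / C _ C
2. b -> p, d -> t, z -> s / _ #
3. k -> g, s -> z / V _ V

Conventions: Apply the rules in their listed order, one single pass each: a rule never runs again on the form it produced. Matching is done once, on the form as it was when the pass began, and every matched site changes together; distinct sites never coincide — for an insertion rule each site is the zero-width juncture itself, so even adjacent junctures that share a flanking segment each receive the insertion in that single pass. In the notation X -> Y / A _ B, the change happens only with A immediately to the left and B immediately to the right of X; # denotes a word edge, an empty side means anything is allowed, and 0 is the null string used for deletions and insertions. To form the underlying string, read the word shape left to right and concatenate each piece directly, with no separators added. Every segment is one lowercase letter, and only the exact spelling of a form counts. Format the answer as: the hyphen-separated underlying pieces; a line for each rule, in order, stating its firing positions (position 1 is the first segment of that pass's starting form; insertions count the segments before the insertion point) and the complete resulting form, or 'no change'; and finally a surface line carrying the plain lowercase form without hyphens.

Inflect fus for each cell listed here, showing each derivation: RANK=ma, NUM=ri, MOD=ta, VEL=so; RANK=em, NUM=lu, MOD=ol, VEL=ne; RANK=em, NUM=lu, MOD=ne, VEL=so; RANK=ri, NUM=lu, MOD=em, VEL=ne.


cell RANK=ma, NUM=ri, MOD=ta, VEL=so:
underlying: i-fus-ud-e-o
1. 0 -> i / C _ C: no change
2. b -> p, d -> t, z -> s / _ #: no change
3. k -> g, s -> z / V _ V: fires at position(s) 4: ifuzudeo
surface: ifuzudeo

cell RANK=em, NUM=lu, MOD=ol, VEL=ne:
underlying: tud-fus-ve-ki-mb
1. 0 -> i / C _ C: inserts after position(s) 3, 6, 11: tudifusivekimib
2. b -> p, d -> t, z -> s / _ #: fires at position(s) 15: tudifusivekimip
3. k -> g, s -> z / V _ V: fires at position(s) 7, 11: tudifuzivegimip
surface: tudifuzivegimip

cell RANK=em, NUM=lu, MOD=ne, VEL=so:
underlying: tud-fus-ve-ne-o
1. 0 -> i / C _ C: inserts after position(s) 3, 6: tudifusiveneo
2. b -> p, d -> t, z -> s / _ #: no change
3. k -> g, s -> z / V _ V: fires at position(s) 7: tudifuziveneo
surface: tudifuziveneo

cell RANK=ri, NUM=lu, MOD=em, VEL=ne:
underlying: eb-fus-ve-zi-mb
1. 0 -> i / C _ C: inserts after position(s) 2, 5, 10: ebifusivezimib
2. b -> p, d -> t, z -> s / _ #: fires at position(s) 14: ebifusivezimip
3. k -> g, s -> z / V _ V: fires at position(s) 6: ebifuzivezimip
surface: ebifuzivezimip


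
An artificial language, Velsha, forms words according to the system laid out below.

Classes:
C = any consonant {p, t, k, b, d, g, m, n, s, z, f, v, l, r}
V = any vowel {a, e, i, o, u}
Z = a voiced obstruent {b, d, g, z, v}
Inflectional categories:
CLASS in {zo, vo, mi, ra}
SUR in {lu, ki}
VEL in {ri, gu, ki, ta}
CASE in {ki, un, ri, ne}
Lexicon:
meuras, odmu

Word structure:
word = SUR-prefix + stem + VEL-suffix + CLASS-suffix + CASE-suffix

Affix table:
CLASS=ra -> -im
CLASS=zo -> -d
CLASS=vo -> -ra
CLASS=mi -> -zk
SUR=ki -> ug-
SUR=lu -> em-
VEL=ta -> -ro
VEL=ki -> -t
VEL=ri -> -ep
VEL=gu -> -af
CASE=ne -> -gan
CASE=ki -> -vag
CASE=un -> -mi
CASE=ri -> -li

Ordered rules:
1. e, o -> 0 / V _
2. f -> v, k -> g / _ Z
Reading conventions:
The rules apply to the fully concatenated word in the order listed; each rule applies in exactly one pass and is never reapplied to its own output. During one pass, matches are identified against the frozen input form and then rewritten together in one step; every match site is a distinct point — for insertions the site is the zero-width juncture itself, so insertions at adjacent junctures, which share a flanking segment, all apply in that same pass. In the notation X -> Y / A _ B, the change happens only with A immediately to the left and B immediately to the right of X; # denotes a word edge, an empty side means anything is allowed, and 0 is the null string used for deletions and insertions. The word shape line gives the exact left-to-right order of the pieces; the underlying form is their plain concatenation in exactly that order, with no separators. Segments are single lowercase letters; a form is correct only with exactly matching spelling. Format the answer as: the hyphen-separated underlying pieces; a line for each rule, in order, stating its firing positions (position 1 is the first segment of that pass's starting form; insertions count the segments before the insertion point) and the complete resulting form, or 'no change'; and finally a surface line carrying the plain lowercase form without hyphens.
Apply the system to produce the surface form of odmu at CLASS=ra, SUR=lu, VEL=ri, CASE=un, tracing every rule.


underlying: em-odmu-ep-im-mi
1. e, o -> 0 / V _: fires at position(s) 7: emodmupimmi
2. f -> v, k -> g / _ Z: no change
surface: emodmupimmi


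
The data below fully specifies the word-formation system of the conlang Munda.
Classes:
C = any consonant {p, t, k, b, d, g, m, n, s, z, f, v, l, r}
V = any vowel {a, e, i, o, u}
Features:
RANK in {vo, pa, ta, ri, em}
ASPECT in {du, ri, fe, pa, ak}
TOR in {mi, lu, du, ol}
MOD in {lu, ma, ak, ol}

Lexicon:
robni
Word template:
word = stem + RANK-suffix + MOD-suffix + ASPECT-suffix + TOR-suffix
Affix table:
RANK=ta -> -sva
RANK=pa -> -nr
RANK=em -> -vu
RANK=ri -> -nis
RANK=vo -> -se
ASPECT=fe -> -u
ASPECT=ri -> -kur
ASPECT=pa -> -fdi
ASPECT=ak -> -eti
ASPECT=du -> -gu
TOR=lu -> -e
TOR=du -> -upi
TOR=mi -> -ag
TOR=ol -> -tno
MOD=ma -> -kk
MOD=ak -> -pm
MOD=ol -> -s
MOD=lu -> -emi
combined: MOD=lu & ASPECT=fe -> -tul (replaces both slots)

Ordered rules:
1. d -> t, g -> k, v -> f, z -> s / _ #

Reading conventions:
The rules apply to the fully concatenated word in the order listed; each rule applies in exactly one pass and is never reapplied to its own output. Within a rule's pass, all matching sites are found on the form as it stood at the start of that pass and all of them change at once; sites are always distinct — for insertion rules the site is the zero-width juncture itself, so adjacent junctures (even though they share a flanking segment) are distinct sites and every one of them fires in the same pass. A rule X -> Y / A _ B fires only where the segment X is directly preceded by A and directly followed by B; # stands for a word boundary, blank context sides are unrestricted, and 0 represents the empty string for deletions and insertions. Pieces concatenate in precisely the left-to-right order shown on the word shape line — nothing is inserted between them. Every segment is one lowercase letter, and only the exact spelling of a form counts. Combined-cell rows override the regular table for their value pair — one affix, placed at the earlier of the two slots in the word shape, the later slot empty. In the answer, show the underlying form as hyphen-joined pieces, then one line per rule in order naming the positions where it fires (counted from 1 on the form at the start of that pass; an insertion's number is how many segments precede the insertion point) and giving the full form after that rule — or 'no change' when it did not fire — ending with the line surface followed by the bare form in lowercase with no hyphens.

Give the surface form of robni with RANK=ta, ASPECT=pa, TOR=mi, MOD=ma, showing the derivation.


underlying: robni-sva-kk-fdi-ag
1. d -> t, g -> k, v -> f, z -> s / _ #: fires at position(s) 15: robnisvakkfdiak
surface: robnisvakkfdiak


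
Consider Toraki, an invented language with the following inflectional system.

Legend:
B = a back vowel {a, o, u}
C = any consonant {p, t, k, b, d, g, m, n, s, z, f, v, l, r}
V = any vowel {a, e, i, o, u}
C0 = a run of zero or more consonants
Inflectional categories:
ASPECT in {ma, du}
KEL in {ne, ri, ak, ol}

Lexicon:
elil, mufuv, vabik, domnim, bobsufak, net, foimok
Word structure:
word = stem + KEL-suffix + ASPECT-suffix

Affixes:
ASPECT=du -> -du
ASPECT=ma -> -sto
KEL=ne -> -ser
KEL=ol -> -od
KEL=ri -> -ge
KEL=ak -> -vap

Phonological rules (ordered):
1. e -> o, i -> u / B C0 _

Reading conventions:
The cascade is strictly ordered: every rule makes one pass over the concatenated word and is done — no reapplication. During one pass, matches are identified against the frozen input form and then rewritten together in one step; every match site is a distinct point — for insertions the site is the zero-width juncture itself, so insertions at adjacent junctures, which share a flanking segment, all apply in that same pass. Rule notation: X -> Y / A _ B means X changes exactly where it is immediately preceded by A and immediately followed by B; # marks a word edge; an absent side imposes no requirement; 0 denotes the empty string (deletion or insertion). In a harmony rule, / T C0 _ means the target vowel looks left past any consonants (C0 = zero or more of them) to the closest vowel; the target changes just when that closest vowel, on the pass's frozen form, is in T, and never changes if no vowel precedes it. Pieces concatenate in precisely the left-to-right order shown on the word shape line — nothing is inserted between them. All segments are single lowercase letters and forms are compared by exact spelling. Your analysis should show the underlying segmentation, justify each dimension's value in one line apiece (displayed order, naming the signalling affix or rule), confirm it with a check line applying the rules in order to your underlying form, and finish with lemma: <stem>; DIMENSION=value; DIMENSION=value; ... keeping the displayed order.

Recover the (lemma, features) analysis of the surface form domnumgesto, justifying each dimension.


underlying: domnim-ge-sto
ASPECT=ma - signalled by the affix -sto
KEL=ri - signalled by the affix -ge
check: domnimgesto -> domnumgesto
lemma: domnim; ASPECT=ma; KEL=ri


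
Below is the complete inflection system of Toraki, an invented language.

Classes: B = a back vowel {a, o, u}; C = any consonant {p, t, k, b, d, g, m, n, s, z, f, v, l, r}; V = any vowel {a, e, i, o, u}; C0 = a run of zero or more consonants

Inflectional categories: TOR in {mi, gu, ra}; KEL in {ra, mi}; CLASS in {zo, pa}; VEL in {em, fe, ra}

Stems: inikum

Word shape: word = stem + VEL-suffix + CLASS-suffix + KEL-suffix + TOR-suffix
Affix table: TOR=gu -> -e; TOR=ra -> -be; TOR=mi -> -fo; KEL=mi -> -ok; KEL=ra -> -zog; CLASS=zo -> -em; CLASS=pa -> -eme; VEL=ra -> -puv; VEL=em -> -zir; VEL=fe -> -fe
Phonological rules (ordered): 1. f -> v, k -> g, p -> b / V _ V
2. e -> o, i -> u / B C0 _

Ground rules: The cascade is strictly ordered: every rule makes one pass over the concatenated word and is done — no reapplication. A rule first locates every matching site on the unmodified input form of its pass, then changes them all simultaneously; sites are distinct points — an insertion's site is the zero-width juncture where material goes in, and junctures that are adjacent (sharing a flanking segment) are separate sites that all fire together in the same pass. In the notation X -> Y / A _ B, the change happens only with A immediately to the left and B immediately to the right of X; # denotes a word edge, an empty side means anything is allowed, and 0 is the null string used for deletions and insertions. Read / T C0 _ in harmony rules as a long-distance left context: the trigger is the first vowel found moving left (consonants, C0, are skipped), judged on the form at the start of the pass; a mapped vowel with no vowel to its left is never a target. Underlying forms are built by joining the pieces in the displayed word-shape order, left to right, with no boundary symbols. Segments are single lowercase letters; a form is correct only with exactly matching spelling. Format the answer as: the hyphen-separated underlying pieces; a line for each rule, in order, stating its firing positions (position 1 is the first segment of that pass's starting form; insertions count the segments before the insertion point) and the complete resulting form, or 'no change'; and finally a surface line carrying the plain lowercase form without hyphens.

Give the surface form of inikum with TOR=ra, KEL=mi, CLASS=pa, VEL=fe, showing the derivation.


underlying: inikum-fe-eme-ok-be
1. f -> v, k -> g, p -> b / V _ V: fires at position(s) 4: inigumfeemeokbe
2. e -> o, i -> u / B C0 _: fires at position(s) 8, 15: inigumfoemeokbo
surface: inigumfoemeokbo


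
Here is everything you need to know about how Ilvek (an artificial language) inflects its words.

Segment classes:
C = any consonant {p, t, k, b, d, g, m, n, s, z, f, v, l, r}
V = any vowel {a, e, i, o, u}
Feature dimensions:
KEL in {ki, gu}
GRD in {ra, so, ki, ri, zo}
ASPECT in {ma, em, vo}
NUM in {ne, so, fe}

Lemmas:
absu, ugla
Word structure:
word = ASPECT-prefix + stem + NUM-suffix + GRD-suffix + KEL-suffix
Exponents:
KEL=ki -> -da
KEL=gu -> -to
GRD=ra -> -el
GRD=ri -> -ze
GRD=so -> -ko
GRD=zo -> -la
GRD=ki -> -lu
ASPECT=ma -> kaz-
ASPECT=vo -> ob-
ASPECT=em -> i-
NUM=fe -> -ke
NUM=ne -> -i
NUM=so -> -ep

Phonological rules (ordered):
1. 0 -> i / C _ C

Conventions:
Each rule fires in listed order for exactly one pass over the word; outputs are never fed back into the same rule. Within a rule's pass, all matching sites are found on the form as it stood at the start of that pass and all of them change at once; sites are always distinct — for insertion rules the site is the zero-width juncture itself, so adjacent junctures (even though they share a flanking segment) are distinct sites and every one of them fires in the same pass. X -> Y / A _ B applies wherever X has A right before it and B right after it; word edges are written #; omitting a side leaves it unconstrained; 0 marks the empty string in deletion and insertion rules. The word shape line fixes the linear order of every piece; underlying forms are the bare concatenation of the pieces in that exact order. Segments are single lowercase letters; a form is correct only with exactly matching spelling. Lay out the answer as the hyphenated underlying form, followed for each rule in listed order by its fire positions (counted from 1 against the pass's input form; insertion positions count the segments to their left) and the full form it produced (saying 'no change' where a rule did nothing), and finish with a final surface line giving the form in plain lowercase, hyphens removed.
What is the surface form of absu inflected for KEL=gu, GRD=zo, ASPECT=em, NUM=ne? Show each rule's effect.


underlying: i-absu-i-la-to
1. 0 -> i / C _ C: inserts after position(s) 3: iabisuilato
surface: iabisuilato


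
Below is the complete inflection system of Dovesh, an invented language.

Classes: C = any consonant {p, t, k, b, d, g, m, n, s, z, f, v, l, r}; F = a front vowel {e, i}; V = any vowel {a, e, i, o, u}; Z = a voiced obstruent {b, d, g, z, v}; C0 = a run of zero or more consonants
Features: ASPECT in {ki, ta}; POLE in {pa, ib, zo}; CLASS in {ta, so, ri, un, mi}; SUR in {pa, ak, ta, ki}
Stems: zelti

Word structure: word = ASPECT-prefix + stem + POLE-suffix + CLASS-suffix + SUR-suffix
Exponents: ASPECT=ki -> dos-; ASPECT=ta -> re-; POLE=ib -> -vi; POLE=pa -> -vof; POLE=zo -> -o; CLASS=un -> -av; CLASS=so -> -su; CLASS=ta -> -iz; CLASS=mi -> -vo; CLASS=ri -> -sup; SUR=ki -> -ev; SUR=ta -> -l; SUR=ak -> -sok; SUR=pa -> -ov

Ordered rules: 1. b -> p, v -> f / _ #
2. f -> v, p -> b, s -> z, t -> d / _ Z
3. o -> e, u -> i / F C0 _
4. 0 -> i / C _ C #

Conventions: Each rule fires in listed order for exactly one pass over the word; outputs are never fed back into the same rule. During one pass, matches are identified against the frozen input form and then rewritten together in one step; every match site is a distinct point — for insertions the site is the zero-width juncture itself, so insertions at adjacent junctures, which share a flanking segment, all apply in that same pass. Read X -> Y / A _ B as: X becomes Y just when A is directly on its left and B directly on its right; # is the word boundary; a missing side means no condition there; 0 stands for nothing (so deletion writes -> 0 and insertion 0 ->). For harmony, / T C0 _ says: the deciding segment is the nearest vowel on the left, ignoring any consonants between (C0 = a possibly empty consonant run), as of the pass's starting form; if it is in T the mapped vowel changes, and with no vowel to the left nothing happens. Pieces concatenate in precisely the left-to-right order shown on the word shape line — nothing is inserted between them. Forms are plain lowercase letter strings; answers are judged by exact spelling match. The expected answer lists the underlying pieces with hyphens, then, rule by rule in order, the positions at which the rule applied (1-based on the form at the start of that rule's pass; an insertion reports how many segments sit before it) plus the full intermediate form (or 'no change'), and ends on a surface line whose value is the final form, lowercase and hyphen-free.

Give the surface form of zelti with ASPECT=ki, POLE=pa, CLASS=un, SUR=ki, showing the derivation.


underlying: dos-zelti-vof-av-ev
1. b -> p, v -> f / _ #: fires at position(s) 15: doszeltivofavef
2. f -> v, p -> b, s -> z, t -> d / _ Z: fires at position(s) 3: dozzeltivofavef
3. o -> e, u -> i / F C0 _: fires at position(s) 10: dozzeltivefavef
4. 0 -> i / C _ C #: no change
surface: dozzeltivefavef


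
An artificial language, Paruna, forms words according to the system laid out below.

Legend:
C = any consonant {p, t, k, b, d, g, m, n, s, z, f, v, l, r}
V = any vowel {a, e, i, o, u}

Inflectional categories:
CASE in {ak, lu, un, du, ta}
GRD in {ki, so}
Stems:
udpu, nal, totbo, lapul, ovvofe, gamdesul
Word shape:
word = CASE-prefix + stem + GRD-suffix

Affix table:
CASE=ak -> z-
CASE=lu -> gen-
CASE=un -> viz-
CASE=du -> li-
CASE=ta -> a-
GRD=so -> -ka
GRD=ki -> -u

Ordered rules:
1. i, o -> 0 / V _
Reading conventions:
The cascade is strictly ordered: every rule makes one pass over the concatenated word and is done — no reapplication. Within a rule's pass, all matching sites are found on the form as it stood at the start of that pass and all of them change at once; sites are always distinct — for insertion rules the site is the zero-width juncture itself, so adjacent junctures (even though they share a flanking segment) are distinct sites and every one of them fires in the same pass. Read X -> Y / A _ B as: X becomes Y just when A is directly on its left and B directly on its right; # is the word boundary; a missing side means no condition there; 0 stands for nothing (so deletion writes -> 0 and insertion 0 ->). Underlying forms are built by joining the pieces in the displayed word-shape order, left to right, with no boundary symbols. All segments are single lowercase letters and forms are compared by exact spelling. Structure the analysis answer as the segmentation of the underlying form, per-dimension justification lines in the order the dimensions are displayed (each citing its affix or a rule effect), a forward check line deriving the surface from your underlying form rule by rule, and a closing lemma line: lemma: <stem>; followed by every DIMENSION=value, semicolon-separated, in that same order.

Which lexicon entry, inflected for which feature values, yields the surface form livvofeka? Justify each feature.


underlying: li-ovvofe-ka
CASE=du - signalled by the affix li-
GRD=so - signalled by the affix -ka
check: liovvofeka -> livvofeka
lemma: ovvofe; CASE=du; GRD=so


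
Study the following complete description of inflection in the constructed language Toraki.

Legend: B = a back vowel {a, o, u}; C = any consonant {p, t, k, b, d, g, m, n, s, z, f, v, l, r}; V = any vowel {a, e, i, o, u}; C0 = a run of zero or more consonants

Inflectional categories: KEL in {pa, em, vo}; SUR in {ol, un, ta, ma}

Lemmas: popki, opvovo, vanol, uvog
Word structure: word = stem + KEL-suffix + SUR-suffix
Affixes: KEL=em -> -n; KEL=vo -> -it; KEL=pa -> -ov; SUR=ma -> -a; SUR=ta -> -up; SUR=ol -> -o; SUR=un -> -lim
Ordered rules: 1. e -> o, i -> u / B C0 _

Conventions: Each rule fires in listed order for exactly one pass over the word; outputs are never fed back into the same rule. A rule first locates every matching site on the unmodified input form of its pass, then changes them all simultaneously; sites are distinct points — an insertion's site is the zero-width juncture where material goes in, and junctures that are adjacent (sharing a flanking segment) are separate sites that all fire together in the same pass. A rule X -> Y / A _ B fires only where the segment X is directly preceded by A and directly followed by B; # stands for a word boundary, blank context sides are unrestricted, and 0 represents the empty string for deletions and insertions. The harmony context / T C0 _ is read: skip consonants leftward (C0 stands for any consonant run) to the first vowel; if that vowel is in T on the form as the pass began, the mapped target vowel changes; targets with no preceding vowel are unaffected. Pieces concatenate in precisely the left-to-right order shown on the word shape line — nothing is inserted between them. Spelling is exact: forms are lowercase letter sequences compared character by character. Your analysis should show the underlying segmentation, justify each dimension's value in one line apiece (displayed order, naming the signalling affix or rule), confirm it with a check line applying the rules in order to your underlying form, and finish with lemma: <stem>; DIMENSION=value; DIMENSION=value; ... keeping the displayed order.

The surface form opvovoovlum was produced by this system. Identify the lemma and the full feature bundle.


underlying: opvovo-ov-lim
KEL=pa - signalled by the affix -ov
SUR=un - signalled by the affix -lim
check: opvovoovlim -> opvovoovlum
lemma: opvovo; KEL=pa; SUR=un


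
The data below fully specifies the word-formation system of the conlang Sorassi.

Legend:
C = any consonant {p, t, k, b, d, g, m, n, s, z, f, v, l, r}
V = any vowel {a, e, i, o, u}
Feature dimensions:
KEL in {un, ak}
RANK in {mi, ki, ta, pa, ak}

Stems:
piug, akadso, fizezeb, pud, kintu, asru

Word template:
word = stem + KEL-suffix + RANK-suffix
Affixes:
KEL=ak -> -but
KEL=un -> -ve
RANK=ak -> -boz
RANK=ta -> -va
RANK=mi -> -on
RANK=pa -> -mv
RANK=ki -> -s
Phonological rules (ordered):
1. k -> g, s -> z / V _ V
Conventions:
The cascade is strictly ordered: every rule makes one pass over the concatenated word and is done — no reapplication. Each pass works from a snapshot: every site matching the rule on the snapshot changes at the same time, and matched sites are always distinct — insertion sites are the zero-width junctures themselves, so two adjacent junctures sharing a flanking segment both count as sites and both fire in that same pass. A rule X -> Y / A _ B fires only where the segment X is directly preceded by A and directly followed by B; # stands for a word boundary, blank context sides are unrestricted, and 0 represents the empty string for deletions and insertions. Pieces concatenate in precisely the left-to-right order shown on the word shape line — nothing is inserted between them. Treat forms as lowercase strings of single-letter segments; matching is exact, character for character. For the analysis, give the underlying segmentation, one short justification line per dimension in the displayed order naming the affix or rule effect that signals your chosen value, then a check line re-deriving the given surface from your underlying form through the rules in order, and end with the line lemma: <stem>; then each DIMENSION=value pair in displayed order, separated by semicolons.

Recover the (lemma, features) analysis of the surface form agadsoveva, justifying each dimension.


underlying: akadso-ve-va
KEL=un - signalled by the affix -ve
RANK=ta - signalled by the affix -va
check: akadsoveva -> agadsoveva
lemma: akadso; KEL=un; RANK=ta


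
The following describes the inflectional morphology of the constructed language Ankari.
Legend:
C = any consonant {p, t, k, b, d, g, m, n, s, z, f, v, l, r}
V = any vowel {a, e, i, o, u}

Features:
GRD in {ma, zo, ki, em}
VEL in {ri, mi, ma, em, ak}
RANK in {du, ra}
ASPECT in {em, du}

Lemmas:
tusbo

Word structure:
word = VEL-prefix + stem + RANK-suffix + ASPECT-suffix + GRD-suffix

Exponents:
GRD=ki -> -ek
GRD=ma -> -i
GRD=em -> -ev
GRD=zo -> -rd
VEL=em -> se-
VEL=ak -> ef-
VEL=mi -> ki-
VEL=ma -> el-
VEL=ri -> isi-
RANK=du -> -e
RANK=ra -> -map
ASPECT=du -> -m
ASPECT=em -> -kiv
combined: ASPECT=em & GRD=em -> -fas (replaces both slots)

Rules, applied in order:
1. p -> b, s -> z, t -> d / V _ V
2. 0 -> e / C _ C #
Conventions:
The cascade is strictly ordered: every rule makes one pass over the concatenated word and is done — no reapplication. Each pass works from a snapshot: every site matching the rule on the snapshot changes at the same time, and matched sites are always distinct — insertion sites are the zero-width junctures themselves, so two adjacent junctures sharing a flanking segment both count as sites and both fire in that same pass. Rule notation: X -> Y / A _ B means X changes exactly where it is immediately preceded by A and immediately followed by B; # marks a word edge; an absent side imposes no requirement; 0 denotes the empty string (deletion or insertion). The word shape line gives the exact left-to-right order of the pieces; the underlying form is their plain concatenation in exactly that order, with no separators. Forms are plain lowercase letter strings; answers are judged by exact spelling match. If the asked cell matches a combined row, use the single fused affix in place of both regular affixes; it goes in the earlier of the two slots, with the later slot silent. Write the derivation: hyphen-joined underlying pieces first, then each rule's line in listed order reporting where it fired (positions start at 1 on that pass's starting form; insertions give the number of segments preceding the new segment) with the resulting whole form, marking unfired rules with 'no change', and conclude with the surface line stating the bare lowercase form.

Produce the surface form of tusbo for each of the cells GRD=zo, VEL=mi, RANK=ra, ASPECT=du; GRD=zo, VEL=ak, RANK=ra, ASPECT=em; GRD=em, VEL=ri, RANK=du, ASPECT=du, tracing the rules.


cell GRD=zo, VEL=mi, RANK=ra, ASPECT=du:
underlying: ki-tusbo-map-m-rd
1. p -> b, s -> z, t -> d / V _ V: fires at position(s) 3: kidusbomapmrd
2. 0 -> e / C _ C #: inserts after position(s) 12: kidusbomapmred
surface: kidusbomapmred

cell GRD=zo, VEL=ak, RANK=ra, ASPECT=em:
underlying: ef-tusbo-map-kiv-rd
1. p -> b, s -> z, t -> d / V _ V: no change
2. 0 -> e / C _ C #: inserts after position(s) 14: eftusbomapkivred
surface: eftusbomapkivred

cell GRD=em, VEL=ri, RANK=du, ASPECT=du:
underlying: isi-tusbo-e-m-ev
1. p -> b, s -> z, t -> d / V _ V: fires at position(s) 2, 4: izidusboemev
2. 0 -> e / C _ C #: no change
surface: izidusboemev


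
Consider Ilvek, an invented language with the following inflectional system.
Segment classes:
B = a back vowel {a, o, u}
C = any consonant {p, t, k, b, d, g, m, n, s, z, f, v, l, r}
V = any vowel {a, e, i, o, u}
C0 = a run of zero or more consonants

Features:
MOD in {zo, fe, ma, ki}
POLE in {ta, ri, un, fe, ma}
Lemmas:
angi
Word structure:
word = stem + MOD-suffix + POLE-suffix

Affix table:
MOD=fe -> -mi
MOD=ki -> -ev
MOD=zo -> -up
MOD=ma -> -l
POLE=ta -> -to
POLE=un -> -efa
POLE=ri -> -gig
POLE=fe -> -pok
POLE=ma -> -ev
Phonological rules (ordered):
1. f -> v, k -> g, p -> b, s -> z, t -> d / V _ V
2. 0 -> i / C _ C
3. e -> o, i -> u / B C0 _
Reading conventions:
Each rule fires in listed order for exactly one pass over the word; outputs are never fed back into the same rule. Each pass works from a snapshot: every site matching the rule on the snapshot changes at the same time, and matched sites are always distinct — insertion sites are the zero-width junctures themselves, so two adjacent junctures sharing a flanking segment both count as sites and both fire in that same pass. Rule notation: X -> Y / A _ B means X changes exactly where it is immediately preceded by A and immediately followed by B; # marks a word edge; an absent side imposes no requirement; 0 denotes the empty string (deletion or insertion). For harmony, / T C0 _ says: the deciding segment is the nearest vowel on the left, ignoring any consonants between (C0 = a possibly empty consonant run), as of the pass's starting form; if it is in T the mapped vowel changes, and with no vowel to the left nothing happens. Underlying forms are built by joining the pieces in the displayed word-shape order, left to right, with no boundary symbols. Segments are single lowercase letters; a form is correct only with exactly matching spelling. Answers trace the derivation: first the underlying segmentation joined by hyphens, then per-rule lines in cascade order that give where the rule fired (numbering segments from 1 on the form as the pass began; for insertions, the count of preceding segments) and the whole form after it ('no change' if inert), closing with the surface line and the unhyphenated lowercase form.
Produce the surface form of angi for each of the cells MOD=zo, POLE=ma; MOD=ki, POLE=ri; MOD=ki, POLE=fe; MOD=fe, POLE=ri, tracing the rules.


cell MOD=zo, POLE=ma:
underlying: angi-up-ev
1. f -> v, k -> g, p -> b, s -> z, t -> d / V _ V: fires at position(s) 6: angiubev
2. 0 -> i / C _ C: inserts after position(s) 2: anigiubev
3. e -> o, i -> u / B C0 _: fires at position(s) 3, 8: anugiubov
surface: anugiubov

cell MOD=ki, POLE=ri:
underlying: angi-ev-gig
1. f -> v, k -> g, p -> b, s -> z, t -> d / V _ V: no change
2. 0 -> i / C _ C: inserts after position(s) 2, 6: anigievigig
3. e -> o, i -> u / B C0 _: fires at position(s) 3: anugievigig
surface: anugievigig

cell MOD=ki, POLE=fe:
underlying: angi-ev-pok
1. f -> v, k -> g, p -> b, s -> z, t -> d / V _ V: no change
2. 0 -> i / C _ C: inserts after position(s) 2, 6: anigievipok
3. e -> o, i -> u / B C0 _: fires at position(s) 3: anugievipok
surface: anugievipok

cell MOD=fe, POLE=ri:
underlying: angi-mi-gig
1. f -> v, k -> g, p -> b, s -> z, t -> d / V _ V: no change
2. 0 -> i / C _ C: inserts after position(s) 2: anigimigig
3. e -> o, i -> u / B C0 _: fires at position(s) 3: anugimigig
surface: anugimigig


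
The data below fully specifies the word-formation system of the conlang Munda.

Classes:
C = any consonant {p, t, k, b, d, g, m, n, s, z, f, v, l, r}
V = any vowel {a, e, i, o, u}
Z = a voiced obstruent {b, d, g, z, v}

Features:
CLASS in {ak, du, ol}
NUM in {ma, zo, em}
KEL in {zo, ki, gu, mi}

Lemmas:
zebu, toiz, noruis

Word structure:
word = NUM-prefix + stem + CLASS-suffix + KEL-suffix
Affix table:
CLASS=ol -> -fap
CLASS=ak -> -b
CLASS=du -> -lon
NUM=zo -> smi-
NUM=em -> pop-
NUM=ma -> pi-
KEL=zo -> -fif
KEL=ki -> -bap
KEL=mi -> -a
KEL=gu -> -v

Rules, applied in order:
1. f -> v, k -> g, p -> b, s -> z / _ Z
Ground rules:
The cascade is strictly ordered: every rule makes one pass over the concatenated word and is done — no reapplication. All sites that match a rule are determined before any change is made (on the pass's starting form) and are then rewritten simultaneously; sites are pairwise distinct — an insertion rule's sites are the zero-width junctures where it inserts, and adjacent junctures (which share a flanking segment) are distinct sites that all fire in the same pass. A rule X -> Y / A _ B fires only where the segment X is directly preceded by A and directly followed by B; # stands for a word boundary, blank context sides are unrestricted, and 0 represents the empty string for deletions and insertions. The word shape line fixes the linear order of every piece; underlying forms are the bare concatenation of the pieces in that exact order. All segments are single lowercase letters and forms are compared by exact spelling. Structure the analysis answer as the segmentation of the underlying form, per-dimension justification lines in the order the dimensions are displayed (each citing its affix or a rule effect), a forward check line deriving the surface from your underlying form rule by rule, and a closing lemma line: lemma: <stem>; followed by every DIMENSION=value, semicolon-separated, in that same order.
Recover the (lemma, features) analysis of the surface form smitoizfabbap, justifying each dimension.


underlying: smi-toiz-fap-bap
CLASS=ol - signalled by the affix -fap
NUM=zo - signalled by the affix smi-
KEL=ki - signalled by the affix -bap
check: smitoizfapbap -> smitoizfabbap
lemma: toiz; CLASS=ol; NUM=zo; KEL=ki


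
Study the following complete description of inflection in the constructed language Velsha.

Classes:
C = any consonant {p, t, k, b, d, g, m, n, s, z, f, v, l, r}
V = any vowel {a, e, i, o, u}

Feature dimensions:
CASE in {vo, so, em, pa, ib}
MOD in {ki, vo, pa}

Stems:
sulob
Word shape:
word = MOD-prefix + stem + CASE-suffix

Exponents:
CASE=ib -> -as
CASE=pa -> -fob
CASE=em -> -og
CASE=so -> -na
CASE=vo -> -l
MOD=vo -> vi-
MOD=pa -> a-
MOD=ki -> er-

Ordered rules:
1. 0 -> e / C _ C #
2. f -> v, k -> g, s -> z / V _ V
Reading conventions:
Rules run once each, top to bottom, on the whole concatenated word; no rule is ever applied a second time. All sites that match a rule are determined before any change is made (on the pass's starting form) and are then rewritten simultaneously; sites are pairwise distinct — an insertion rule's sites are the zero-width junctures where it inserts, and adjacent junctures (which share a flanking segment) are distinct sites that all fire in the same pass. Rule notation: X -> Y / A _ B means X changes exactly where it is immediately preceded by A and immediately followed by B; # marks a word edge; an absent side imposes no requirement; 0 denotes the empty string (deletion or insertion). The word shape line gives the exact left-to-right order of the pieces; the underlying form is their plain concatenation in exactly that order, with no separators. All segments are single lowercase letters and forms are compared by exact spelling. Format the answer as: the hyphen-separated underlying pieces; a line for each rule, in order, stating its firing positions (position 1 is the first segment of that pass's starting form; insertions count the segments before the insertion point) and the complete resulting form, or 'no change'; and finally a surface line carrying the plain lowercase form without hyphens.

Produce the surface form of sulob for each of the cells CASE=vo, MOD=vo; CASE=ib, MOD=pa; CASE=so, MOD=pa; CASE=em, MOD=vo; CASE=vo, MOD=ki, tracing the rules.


cell CASE=vo, MOD=vo:
underlying: vi-sulob-l
1. 0 -> e / C _ C #: inserts after position(s) 7: visulobel
2. f -> v, k -> g, s -> z / V _ V: fires at position(s) 3: vizulobel
surface: vizulobel

cell CASE=ib, MOD=pa:
underlying: a-sulob-as
1. 0 -> e / C _ C #: no change
2. f -> v, k -> g, s -> z / V _ V: fires at position(s) 2: azulobas
surface: azulobas

cell CASE=so, MOD=pa:
underlying: a-sulob-na
1. 0 -> e / C _ C #: no change
2. f -> v, k -> g, s -> z / V _ V: fires at position(s) 2: azulobna
surface: azulobna

cell CASE=em, MOD=vo:
underlying: vi-sulob-og
1. 0 -> e / C _ C #: no change
2. f -> v, k -> g, s -> z / V _ V: fires at position(s) 3: vizulobog
surface: vizulobog

cell CASE=vo, MOD=ki:
underlying: er-sulob-l
1. 0 -> e / C _ C #: inserts after position(s) 7: ersulobel
2. f -> v, k -> g, s -> z / V _ V: no change
surface: ersulobel
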